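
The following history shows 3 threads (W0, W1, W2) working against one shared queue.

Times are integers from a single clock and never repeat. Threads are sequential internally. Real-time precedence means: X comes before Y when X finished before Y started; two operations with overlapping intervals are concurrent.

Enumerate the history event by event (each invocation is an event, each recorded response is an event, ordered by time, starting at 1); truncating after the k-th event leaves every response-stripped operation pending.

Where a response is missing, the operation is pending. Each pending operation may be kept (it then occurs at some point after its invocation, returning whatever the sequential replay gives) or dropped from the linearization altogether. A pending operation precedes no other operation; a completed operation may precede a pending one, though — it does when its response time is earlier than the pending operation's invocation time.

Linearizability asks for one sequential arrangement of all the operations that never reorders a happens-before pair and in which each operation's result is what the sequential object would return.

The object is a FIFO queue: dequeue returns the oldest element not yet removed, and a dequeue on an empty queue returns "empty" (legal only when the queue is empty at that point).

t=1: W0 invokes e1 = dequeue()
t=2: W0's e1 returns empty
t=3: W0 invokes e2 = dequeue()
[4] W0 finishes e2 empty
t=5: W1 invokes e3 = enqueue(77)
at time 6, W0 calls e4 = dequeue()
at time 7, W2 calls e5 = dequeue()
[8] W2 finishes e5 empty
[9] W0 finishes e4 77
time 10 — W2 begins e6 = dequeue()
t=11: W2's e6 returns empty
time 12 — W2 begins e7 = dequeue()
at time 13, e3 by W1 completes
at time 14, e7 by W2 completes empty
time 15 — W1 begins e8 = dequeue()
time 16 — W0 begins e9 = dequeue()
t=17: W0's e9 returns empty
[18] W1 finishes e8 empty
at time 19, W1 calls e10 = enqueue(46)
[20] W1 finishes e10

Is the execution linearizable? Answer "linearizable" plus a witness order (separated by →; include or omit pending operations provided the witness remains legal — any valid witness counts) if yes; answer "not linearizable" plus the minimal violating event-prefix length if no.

linearizable — witness: e1 → e2 → e3 → e4 → e5 → e6 → e7 → e8 → e9 → e10

after step 1 (e1 dequeue() → empty): queue <>
after step 2 (e2 dequeue() → empty): queue <>
after step 3 (e3 enqueue(77)): queue <77>
after step 4 (e4 dequeue() → 77): queue <>
after step 5 (e5 dequeue() → empty): queue <>
after step 6 (e6 dequeue() → empty): queue <>
after step 7 (e7 dequeue() → empty): queue <>
after step 8 (e8 dequeue() → empty): queue <>
after step 9 (e9 dequeue() → empty): queue <>
after step 10 (e10 enqueue(46)): queue <46>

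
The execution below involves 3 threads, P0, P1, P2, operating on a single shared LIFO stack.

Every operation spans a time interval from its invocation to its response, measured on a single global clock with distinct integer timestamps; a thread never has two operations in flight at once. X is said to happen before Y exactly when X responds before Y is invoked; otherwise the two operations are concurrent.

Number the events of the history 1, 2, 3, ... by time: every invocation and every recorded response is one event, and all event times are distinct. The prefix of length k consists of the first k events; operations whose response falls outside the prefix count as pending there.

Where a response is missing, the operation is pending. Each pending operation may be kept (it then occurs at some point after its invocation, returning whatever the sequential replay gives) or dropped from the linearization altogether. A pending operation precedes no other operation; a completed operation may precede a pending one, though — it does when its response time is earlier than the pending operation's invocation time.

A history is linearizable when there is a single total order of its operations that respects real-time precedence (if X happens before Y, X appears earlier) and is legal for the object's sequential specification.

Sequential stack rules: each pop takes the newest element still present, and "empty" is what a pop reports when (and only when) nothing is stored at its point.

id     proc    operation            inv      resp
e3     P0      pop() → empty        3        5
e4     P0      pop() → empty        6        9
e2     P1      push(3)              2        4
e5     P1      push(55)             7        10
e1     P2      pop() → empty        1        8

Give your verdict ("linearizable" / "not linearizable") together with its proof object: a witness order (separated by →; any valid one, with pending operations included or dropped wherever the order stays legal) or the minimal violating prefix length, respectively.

already the first 9 events (up to e4's response at time 9) admit no linearization; the first 8 still do
the 4 completed operations admit 8 real-time orders; each fails the LIFO stack replay
include/drop combinations of the 1 pending operation (e5) were all tried; none helps
take e1, e2, e3, e4 (pending dropped): step 3 already fails, because e3 pop() → empty cannot occur there
take e1, e3, e2, e4 (pending dropped): step 4 already fails, because e4 pop() → empty cannot occur there

not linearizable — minimal violating prefix: 9 events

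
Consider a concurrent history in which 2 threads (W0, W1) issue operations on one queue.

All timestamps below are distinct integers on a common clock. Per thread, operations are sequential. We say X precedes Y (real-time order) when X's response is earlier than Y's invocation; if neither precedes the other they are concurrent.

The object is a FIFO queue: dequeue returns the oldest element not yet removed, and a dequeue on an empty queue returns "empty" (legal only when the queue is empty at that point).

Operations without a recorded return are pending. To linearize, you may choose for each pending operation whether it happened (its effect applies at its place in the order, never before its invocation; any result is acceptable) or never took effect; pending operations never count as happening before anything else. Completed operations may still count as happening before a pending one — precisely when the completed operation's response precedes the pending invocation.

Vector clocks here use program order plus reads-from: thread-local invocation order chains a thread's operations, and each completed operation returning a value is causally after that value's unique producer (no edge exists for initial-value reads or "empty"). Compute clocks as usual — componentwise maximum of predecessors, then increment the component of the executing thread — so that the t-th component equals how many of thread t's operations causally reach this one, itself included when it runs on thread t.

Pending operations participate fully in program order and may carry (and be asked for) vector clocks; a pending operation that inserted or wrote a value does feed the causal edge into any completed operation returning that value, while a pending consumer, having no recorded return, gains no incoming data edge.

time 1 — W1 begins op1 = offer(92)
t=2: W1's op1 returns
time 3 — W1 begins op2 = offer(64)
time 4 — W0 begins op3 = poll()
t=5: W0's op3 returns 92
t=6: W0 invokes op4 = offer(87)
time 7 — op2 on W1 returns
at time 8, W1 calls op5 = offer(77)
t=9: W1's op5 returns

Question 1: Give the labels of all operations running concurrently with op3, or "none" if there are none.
op3 spans [4,5]; an op avoiding the whole window 4..5 is ordered, any other is concurrent
op1 [1,2]: before
op2 [3,7]: concurrent
op4 [6,…): after
op5 [8,9]: after

op2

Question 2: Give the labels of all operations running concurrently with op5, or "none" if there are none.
op5 runs from 8 to 9; window-overlapping ops are concurrent
op1 [1,2]: before
op2 [3,7]: before
op3 [4,5]: before
op4 [6,…): concurrent

op4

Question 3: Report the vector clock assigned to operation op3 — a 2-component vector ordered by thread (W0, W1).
root op op1, invoked 1: fresh clock plus W1's own tick → (0, 1)
from VC(op1)=(0, 1), op2 (invoked 3) maxes components and bumps W1 → (0, 2)
from VC(op1)=(0, 1), op3 (invoked 4) maxes components and bumps W0 → (1, 1)
from VC(op2)=(0, 2), op5 (invoked 8) maxes components and bumps W1 → (0, 3)
from VC(op3)=(1, 1), op4 (invoked 6) maxes components and bumps W0 → (2, 1)
target: VC(op3) = (1, 1)

(1, 1)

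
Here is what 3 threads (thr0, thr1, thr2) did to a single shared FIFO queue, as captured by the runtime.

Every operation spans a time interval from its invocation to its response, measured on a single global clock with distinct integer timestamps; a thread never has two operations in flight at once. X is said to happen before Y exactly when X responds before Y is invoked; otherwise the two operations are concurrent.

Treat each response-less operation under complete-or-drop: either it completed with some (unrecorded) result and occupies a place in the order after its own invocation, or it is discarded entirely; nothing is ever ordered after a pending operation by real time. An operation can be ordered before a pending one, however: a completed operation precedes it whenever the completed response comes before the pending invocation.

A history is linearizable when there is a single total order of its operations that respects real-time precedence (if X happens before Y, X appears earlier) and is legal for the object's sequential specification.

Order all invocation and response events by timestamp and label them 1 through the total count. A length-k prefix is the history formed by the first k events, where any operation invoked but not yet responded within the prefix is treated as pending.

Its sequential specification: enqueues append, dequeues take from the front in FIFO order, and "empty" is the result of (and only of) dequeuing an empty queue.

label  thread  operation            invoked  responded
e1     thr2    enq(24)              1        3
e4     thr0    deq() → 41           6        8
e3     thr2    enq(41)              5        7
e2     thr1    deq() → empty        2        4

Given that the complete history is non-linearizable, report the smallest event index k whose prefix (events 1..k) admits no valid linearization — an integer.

8

events 1..7 are still linearizable — one witness is e2, e1, e3:
step 1: e2 deq() → empty — queue <>
step 2: e1 enq(24) — queue <24>
step 3: e3 enq(41) — queue <24,41>
include event 8 — e4 responding at 8 — and every candidate order breaks
take e1, e2, e3, e4: step 2 already fails, because e2 deq() → empty cannot occur there
take e1, e2, e4, e3: step 2 already fails, because e2 deq() → empty cannot occur there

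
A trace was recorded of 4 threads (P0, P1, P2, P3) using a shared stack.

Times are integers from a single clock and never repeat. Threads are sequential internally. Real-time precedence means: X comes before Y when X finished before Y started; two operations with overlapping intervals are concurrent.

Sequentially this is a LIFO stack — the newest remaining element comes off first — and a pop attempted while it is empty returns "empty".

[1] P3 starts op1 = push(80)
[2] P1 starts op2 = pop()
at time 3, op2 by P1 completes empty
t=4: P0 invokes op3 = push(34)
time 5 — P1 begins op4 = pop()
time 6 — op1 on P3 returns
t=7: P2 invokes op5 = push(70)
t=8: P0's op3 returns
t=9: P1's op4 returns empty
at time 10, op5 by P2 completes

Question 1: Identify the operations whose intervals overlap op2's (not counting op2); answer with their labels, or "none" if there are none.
Answer: op1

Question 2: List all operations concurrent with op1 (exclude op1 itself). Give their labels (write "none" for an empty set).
Answer: op2, op3, op4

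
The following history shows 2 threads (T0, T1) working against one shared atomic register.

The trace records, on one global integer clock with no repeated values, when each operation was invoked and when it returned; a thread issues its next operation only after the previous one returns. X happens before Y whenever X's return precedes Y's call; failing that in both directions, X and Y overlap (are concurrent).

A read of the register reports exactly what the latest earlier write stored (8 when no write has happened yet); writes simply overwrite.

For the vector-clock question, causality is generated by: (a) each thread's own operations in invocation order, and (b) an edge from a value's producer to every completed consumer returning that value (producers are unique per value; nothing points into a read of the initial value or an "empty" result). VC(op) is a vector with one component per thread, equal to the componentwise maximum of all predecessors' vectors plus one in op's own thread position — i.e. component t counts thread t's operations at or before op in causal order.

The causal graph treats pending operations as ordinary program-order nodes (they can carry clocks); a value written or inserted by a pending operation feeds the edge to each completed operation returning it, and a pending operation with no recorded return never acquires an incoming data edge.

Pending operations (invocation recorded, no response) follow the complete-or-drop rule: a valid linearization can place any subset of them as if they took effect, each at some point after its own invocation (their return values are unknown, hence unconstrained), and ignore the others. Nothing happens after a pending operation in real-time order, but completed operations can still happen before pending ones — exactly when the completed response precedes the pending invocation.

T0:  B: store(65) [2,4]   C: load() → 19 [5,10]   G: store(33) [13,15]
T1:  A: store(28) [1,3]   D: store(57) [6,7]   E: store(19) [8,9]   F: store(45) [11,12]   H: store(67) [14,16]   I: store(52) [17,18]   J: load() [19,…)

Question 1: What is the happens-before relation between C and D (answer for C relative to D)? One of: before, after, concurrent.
Answer: concurrent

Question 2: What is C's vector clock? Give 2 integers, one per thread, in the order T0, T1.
Answer: (2, 3)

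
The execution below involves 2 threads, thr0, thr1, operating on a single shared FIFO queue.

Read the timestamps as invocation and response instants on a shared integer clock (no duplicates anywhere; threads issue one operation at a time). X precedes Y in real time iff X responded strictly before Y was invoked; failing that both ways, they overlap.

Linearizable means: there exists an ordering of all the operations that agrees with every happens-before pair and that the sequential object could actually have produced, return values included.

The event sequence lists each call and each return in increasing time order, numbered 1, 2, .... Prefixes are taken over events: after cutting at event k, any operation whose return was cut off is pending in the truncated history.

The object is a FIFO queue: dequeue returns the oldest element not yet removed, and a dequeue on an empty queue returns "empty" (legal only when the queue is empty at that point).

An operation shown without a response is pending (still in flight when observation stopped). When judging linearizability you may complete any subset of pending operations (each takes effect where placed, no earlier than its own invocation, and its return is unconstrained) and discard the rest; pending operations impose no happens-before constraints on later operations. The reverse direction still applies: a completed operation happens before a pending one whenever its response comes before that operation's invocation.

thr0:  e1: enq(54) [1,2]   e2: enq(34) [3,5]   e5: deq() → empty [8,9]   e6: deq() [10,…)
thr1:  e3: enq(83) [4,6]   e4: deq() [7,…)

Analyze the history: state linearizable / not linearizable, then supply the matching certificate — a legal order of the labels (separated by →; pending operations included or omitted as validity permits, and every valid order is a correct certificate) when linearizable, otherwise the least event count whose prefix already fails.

not linearizable — minimal violating prefix: 9 events

through event 8 a valid linearization exists; event 9 (e5 responding at time 9) ends that
no legal order exists: 2 real-time-consistent candidates over 4 completed FIFO queue operations, all rejected
no completion choice of the 1 pending operation (e4) rescues it — every subset was tried
one such order, e1, e2, e3, e5 (pending dropped), breaks at step 4 where e5 deq() → empty is illegal
one such order, e1, e3, e2, e5 (pending dropped), breaks at step 4 where e5 deq() → empty is illegal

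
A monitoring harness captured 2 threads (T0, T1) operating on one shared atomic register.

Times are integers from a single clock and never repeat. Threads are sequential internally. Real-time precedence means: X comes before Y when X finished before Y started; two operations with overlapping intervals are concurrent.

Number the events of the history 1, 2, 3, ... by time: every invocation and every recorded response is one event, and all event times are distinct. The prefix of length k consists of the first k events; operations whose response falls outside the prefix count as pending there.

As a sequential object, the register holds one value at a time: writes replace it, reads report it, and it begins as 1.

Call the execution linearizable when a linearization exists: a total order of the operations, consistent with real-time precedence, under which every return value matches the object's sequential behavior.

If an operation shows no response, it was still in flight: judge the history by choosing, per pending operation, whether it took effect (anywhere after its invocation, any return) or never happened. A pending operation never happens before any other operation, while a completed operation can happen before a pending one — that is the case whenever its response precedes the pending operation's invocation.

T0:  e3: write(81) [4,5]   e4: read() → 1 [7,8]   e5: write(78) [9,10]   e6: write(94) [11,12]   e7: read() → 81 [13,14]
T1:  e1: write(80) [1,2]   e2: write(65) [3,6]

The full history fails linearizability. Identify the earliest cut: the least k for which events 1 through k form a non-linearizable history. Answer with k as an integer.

8

one valid order for events 1..7 is e1, e2, e3:
step 1: e1 write(80) — value 80
step 2: e2 write(65) — value 65
step 3: e3 write(81) — value 81
with event 8 included (e4 responding at time 8), all real-time-consistent orders fail
e.g. e1, e2, e3, e4: illegal at step 4, since e4 read() → 1 cannot apply there
e.g. e1, e3, e2, e4: illegal at step 4, since e4 read() → 1 cannot apply there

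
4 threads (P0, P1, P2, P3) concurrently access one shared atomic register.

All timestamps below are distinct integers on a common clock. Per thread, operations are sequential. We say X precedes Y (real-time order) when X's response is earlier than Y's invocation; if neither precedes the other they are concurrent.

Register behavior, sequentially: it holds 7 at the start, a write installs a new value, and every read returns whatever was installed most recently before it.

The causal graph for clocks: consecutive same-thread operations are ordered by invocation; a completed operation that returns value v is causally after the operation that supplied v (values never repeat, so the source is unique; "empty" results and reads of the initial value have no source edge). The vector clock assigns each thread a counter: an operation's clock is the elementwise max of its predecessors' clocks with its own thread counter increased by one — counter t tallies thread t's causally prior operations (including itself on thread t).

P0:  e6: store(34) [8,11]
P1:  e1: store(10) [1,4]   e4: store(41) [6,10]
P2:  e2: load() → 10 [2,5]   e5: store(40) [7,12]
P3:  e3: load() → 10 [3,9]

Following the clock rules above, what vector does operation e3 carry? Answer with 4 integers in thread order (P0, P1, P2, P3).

(0, 1, 0, 1)

e1, invoked 1, has no incoming edges; only P1's bump applies → (0, 1, 0, 0)
e6, invoked 8, has no incoming edges; only P0's bump applies → (1, 0, 0, 0)
e3, invoked 3, takes VC(e1)=(0, 1, 0, 0) under max, adds 1 for P3 → (0, 1, 0, 1)
e2, invoked 2, takes VC(e1)=(0, 1, 0, 0) under max, adds 1 for P2 → (0, 1, 1, 0)
e4, invoked 6, takes VC(e1)=(0, 1, 0, 0) under max, adds 1 for P1 → (0, 2, 0, 0)
e5, invoked 7, takes VC(e2)=(0, 1, 1, 0) under max, adds 1 for P2 → (0, 1, 2, 0)
target: VC(e3) = (0, 1, 0, 1)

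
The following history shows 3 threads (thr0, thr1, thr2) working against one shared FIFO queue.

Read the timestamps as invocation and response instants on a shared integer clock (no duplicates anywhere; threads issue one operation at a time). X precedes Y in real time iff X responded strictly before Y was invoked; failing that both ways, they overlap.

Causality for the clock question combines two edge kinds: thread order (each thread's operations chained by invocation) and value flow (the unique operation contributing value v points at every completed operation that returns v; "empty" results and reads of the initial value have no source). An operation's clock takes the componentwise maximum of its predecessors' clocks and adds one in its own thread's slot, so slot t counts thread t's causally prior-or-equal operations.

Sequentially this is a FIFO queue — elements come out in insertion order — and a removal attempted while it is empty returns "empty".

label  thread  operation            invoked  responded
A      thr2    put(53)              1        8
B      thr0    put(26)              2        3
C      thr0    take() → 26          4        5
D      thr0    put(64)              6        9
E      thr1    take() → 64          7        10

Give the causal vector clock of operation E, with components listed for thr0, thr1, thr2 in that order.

(3, 1, 0)

VC(A, invoked at 1): no causal predecessors; +1 on thr2 → (0, 0, 1)
VC(B, invoked at 2): no causal predecessors; +1 on thr0 → (1, 0, 0)
invoked at 4, C merges VC(B)=(1, 0, 0) and bumps thr0's slot → (2, 0, 0)
invoked at 6, D merges VC(C)=(2, 0, 0) and bumps thr0's slot → (3, 0, 0)
invoked at 7, E merges VC(D)=(3, 0, 0) and bumps thr1's slot → (3, 1, 0)
target: VC(E) = (3, 1, 0)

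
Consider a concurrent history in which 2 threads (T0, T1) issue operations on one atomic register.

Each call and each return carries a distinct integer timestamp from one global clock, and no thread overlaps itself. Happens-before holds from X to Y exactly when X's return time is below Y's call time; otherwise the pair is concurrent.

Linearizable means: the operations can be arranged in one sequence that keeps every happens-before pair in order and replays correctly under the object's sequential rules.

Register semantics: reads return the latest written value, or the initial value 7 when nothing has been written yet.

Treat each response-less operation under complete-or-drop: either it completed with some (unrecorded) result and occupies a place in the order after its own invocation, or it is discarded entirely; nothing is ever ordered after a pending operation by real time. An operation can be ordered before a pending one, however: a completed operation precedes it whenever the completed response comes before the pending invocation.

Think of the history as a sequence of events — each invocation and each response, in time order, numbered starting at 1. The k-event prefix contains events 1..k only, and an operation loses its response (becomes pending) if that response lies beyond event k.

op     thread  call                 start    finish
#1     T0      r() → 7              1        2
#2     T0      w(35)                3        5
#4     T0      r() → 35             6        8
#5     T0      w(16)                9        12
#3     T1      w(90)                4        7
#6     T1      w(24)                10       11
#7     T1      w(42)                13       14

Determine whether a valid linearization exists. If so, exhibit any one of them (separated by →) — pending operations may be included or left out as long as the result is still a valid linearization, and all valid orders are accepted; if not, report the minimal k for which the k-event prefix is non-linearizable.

linearizable — witness: #1 → #2 → #4 → #3 → #5 → #6 → #7

after step 1 (#1 r() → 7): value 7
after step 2 (#2 w(35)): value 35
after step 3 (#4 r() → 35): value 35
after step 4 (#3 w(90)): value 90
after step 5 (#5 w(16)): value 16
after step 6 (#6 w(24)): value 24
after step 7 (#7 w(42)): value 42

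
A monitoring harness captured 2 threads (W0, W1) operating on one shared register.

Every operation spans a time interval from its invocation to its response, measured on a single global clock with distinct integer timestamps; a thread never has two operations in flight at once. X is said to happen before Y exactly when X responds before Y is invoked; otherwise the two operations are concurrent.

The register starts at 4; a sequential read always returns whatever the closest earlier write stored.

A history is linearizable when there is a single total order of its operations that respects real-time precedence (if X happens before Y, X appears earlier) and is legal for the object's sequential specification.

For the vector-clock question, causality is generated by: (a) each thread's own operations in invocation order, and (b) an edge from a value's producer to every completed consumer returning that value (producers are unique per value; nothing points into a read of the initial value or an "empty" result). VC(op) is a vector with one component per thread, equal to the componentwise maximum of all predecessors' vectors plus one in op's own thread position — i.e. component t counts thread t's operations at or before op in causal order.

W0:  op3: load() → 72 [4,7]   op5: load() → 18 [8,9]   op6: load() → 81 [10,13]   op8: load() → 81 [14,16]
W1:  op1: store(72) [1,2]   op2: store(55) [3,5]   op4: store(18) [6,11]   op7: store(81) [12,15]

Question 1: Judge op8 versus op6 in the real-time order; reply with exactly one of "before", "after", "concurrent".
Answer: after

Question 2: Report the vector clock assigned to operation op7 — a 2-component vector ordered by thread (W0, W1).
Answer: (0, 4)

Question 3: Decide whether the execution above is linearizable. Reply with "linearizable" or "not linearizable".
linearizable

a witness: op1, op3, op2, op4, op5, op7, op6, op8
step 1: op1 store(72) — value 72
step 2: op3 load() → 72 — value 72
step 3: op2 store(55) — value 55
step 4: op4 store(18) — value 18
step 5: op5 load() → 18 — value 18
step 6: op7 store(81) — value 81
step 7: op6 load() → 81 — value 81
step 8: op8 load() → 81 — value 81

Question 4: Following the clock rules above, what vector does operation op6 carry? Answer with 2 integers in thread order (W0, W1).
Answer: (3, 4)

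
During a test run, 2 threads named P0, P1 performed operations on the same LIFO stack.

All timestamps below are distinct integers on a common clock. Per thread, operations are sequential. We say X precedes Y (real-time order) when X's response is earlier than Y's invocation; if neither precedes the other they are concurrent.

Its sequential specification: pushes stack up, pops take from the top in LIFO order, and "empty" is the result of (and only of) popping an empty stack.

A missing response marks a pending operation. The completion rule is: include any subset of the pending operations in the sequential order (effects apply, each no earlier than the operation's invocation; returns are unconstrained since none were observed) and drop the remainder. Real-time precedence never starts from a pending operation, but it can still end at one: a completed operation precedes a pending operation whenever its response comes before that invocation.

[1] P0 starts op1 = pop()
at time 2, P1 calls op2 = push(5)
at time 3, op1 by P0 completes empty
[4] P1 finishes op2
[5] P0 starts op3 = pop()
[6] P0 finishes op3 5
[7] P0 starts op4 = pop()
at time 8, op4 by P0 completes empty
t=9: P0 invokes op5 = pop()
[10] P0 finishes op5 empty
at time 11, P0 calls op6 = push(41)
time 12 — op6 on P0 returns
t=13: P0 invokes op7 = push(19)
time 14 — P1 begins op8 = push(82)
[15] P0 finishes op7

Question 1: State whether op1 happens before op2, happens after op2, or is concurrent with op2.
concurrent

op1 spans [1,3], op2 spans [2,4]
the intervals overlap in both directions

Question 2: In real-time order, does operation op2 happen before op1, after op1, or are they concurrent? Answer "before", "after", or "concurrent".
concurrent

op2 spans [2,4], op1 spans [1,3]
the intervals overlap in both directions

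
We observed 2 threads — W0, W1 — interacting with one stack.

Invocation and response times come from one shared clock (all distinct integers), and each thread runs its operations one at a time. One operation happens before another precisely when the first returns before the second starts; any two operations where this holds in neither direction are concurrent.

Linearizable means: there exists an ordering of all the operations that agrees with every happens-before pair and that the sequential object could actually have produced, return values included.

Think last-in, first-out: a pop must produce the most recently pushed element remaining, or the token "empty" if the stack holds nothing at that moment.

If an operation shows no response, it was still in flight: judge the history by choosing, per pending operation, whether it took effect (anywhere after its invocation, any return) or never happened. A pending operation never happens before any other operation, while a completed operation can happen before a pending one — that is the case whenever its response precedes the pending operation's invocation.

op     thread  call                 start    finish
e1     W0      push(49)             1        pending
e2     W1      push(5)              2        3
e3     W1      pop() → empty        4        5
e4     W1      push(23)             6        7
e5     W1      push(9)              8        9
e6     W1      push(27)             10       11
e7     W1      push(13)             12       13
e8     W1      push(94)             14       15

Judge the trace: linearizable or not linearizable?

cut after 4 events: linearizable; cut after 5 events (e3 responds, time 5): not linearizable
exactly one order of the 2 completed ops respects real time; the stack replay fails
completion choices over the 1 pending operation (e1) were checked; none helps
for example e2, e3 (pending dropped) fails at step 2: e3 pop() → empty is not legal there

not linearizable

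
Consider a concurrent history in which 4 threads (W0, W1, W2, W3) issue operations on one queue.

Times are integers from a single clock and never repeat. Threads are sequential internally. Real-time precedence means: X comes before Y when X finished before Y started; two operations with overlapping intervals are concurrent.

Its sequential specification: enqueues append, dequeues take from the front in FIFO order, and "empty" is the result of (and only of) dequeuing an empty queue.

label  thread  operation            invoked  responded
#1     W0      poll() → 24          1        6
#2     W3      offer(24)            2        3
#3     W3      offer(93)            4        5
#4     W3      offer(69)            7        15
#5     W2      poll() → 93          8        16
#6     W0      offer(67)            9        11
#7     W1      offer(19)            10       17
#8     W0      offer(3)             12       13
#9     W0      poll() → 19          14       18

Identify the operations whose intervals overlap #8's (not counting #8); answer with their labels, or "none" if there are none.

#4, #5, #7

#8 spans [12,13]; an op avoiding the whole window 12..13 is ordered, any other is concurrent
#1 [1,6]: before
#2 [2,3]: before
#3 [4,5]: before
#4 [7,15]: concurrent
#5 [8,16]: concurrent
#6 [9,11]: before
#7 [10,17]: concurrent
#9 [14,18]: after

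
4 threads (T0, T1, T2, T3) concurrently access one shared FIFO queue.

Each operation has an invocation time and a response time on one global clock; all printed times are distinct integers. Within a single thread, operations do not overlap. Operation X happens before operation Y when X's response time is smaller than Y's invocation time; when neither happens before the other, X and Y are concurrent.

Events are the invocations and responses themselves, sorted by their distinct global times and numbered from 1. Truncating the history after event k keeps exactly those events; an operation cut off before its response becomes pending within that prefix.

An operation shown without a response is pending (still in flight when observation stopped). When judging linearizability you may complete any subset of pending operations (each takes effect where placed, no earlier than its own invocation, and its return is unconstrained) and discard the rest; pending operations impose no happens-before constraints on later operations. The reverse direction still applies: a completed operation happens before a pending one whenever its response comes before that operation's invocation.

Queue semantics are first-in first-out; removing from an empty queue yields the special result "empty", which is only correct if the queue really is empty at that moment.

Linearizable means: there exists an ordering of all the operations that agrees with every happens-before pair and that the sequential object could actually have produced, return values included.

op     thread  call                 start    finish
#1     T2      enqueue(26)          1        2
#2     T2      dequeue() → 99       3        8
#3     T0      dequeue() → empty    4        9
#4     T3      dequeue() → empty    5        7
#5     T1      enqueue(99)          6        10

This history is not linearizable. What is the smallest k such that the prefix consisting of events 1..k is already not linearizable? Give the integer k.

events 1..8 are still linearizable — one witness is #1, #3, #4, #5, #2:
after step 1 (#1 enqueue(26)): queue <26>
after step 2 (#3 dequeue() (pending, included)): queue <>
after step 3 (#4 dequeue() → empty): queue <>
after step 4 (#5 enqueue(99) (pending, included)): queue <99>
after step 5 (#2 dequeue() → 99): queue <>
once event 9 joins (#3's response, time 9), exhaustive search finds no witness
completion choices over the 1 pending operation (#5) were checked; none helps
e.g. #1, #2, #3, #4 (pending dropped): illegal at step 2, since #2 dequeue() → 99 cannot apply there
e.g. #1, #2, #4, #3 (pending dropped): illegal at step 2, since #2 dequeue() → 99 cannot apply there

9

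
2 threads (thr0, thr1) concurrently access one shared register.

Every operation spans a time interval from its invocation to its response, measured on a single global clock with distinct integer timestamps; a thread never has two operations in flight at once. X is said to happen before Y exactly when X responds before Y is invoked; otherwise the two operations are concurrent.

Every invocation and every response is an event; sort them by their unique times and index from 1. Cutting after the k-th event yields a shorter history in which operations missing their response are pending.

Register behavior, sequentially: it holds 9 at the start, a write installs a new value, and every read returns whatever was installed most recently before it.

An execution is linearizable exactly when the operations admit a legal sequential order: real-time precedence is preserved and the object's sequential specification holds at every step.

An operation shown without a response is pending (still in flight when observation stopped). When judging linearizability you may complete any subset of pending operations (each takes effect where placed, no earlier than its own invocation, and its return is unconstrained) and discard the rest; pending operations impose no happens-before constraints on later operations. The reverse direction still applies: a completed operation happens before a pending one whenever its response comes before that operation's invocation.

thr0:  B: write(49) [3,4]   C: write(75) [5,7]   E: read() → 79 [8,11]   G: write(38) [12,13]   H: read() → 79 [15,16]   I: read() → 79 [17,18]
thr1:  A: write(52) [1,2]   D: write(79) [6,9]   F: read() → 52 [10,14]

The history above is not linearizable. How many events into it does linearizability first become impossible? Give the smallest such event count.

one valid order for events 1..13 is A, B, C, D, E, F, G:
1. A write(52), leaving value 52
2. B write(49), leaving value 49
3. C write(75), leaving value 75
4. D write(79), leaving value 79
5. E read() → 79, leaving value 79
6. F read() (pending, included), leaving value 79
7. G write(38), leaving value 38
include event 14 — F responding at 14 — and every candidate order breaks
for example A, B, C, D, E, F, G fails at step 6: F read() → 52 is not legal there
for example A, B, C, D, E, G, F fails at step 7: F read() → 52 is not legal there

14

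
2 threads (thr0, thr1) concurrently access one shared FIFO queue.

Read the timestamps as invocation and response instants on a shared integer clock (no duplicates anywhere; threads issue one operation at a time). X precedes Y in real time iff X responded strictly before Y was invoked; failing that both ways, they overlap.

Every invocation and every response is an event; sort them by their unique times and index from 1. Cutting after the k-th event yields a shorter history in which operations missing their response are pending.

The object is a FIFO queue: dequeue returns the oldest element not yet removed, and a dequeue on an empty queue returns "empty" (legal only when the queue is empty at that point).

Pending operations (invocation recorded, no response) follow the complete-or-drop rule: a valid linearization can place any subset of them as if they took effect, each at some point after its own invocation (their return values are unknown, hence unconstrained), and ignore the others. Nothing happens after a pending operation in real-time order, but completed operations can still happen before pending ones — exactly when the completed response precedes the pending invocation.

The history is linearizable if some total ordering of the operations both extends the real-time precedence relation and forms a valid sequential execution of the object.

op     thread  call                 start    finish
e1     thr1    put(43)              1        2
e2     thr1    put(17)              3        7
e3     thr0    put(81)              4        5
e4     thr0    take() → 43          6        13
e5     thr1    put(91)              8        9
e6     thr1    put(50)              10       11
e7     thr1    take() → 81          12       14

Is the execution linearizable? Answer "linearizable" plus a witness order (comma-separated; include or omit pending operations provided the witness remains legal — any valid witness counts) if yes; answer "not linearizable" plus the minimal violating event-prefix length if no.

step 1: e1 put(43) — queue <43>
step 2: e3 put(81) — queue <43,81>
step 3: e2 put(17) — queue <43,81,17>
step 4: e4 take() → 43 — queue <81,17>
step 5: e5 put(91) — queue <81,17,91>
step 6: e6 put(50) — queue <81,17,91,50>
step 7: e7 take() → 81 — queue <17,91,50>

linearizable — witness: e1, e3, e2, e4, e5, e6, e7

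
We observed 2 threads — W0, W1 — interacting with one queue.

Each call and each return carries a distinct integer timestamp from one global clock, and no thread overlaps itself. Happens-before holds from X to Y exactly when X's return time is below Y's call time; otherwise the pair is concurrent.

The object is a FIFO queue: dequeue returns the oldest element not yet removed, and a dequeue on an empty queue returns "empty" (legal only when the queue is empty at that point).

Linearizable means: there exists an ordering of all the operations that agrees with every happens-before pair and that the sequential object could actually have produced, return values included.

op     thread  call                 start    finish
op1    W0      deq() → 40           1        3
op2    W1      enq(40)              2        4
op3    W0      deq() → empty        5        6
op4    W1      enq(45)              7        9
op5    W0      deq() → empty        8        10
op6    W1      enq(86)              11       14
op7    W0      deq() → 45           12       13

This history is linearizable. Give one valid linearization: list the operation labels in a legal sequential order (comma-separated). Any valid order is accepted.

op2, op1, op3, op5, op4, op6, op7

1. op2 enq(40), leaving queue <40>
2. op1 deq() → 40, leaving queue <>
3. op3 deq() → empty, leaving queue <>
4. op5 deq() → empty, leaving queue <>
5. op4 enq(45), leaving queue <45>
6. op6 enq(86), leaving queue <45,86>
7. op7 deq() → 45, leaving queue <86>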